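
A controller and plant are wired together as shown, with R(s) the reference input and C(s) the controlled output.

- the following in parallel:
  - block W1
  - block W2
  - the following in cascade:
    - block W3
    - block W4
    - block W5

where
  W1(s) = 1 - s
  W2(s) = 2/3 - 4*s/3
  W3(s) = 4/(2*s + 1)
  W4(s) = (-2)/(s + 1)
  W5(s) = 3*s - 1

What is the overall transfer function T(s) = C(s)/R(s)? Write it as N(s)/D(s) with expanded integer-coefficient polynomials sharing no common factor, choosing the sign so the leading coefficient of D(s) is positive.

Answer: (-14*s^3 - 11*s^2 - 64*s + 29)/(6*s^2 + 9*s + 3)

Working:
Step 1 - multiply W3, W4, W5 (series) -> (8 - 24*s)/(2*s^2 + 3*s + 1)
Step 2 - add W1, W2, (W3*W4*W5) (parallel) - this is the overall T(s), already in the required normalized form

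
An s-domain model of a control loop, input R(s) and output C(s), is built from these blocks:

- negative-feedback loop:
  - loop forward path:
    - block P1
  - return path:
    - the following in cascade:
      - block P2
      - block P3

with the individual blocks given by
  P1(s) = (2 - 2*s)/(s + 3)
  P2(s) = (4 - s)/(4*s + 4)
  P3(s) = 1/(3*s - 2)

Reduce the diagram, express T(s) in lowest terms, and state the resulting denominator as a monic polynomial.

Reducing step by step:

(1) reduce the series chain P2, P3: (4 - s)/(12*s^2 + 4*s - 8)
(2) close the feedback loop around P1, (P2*P3): (-12*s^3 + 8*s^2 + 12*s - 8)/(6*s^3 + 21*s^2 - 3*s - 8)
Step 2 gives the fully reduced T(s), with no common factor left to cancel. The denominator's leading coefficient is 6, so divide each of its coefficients by 6 to get the monic form.

Answer: s^3 + 7*s^2/2 - s/2 - 4/3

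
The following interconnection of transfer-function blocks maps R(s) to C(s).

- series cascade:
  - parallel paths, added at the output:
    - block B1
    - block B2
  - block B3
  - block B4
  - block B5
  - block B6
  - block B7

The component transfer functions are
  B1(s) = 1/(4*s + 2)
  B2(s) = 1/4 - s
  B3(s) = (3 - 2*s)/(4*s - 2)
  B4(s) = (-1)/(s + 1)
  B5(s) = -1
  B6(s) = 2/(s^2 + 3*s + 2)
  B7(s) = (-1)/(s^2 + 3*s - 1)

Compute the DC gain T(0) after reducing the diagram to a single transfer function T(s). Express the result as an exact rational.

The answer is -9/8.

Reasoning:
Step 1. parallel reduction of B1, B2 = (-8*s^2 - 2*s + 3)/(8*s + 4)
Step 2. series reduction of (B1+B2), B3, B4, B5, B6, B7 = (-8*s^2 + 6*s + 9)/(8*s^6 + 60*s^5 + 156*s^4 + 168*s^3 + 60*s^2 - 12*s - 8)
The step-2 result is T(s). Setting s = 0: T(0) = 9/(-8) = -9/8.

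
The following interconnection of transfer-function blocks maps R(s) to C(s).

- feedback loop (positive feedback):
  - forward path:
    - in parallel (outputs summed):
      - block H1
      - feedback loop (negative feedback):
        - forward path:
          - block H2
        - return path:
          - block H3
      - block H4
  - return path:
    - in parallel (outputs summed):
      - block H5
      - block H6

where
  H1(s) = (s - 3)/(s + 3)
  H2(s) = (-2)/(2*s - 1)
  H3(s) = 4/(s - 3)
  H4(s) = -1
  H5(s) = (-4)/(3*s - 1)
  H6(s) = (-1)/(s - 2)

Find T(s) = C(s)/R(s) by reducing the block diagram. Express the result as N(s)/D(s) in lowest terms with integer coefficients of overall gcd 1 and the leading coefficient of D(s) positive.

Answer: (-42*s^4 + 224*s^3 - 178*s^2 - 252*s + 96)/(6*s^5 - 17*s^4 - 165*s^3 + 555*s^2 + 11*s - 462)

Working:
Step 1 - apply the feedback formula to H2, H3 -> (6 - 2*s)/(2*s^2 - 7*s - 5)
Step 2 - parallel reduction of H1, [H2/(1+H2*H3)], H4 -> (-14*s^2 + 42*s + 48)/(2*s^3 - s^2 - 26*s - 15)
Step 3 - parallel reduction of H5, H6 -> (9 - 7*s)/(3*s^2 - 7*s + 2)
Step 4 - reduce the feedback loop with forward (H1+[H2/(1+H2*H3)]+H4) and return (H5+H6); the result is T(s) itself (integer coefficients, no common factor, positive leading denominator coefficient)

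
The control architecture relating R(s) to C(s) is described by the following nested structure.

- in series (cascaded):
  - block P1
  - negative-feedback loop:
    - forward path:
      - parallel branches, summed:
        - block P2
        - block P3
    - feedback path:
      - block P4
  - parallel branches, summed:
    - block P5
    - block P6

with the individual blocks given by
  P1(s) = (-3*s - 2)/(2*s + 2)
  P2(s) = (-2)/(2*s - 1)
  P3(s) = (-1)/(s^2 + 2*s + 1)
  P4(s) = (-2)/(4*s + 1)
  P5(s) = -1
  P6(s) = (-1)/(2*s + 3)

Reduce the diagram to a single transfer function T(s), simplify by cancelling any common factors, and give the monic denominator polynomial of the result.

The answer is s^6 + 17*s^5/4 + 27*s^4/4 + 93*s^3/16 + 63*s^2/16 + 29*s/16 + 3/16.

Reasoning:
1. sum the parallel branches P2, P3 = (-2*s^2 - 6*s - 1)/(2*s^3 + 3*s^2 - 1)
2. close the feedback loop around (P2+P3), P4 = (-8*s^3 - 26*s^2 - 10*s - 1)/(8*s^4 + 14*s^3 + 7*s^2 + 8*s + 1)
3. add P5, P6 (parallel) = (-2*s - 4)/(2*s + 3)
4. series reduction of P1, [(P2+P3)/(1+(P2+P3)*P4)], (P5+P6) = (-24*s^5 - 142*s^4 - 270*s^3 - 187*s^2 - 48*s - 4)/(16*s^6 + 68*s^5 + 108*s^4 + 93*s^3 + 63*s^2 + 29*s + 3)
T(s) is the step-4 result (common factors already cancelled). Leading coefficient of the denominator: 16. Divide through by 16 for the monic polynomial.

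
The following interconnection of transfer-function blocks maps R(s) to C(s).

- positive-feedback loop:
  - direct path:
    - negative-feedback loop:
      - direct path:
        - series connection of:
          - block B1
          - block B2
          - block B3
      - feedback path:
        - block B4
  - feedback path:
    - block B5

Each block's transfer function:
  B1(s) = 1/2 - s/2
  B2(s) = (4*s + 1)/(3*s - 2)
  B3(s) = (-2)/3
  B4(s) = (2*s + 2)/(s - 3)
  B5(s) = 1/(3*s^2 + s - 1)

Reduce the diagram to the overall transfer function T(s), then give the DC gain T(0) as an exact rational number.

Reducing step by step:

[1] combine B1, B2, B3 in series, giving (4*s^2 - 3*s - 1)/(9*s - 6)
[2] feedback reduction of (B1*B2*B3), B4, giving (4*s^3 - 15*s^2 + 8*s + 3)/(8*s^3 + 11*s^2 - 41*s + 16)
[3] reduce the feedback loop with forward [(B1*B2*B3)/(1+(B1*B2*B3)*B4)] and return B5, giving (12*s^5 - 41*s^4 + 5*s^3 + 32*s^2 - 5*s - 3)/(24*s^5 + 41*s^4 - 124*s^3 + 11*s^2 + 49*s - 19)
Step 3 gives the overall T(s). Then T(0) = -3/(-19) = 3/19.

Answer: 3/19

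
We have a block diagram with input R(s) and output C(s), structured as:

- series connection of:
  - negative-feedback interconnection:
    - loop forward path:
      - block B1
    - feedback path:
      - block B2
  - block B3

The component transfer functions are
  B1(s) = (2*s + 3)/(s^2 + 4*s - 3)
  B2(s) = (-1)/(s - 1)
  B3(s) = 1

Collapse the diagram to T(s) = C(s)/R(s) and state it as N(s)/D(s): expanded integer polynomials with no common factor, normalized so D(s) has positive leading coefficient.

The answer is (2*s^2 + s - 3)/(s^3 + 3*s^2 - 9*s).

Reasoning:
(1) feedback reduction of B1, B2 gives (2*s^2 + s - 3)/(s^3 + 3*s^2 - 9*s)
(2) multiply [B1/(1+B1*B2)], B3 (series), giving the overall T(s)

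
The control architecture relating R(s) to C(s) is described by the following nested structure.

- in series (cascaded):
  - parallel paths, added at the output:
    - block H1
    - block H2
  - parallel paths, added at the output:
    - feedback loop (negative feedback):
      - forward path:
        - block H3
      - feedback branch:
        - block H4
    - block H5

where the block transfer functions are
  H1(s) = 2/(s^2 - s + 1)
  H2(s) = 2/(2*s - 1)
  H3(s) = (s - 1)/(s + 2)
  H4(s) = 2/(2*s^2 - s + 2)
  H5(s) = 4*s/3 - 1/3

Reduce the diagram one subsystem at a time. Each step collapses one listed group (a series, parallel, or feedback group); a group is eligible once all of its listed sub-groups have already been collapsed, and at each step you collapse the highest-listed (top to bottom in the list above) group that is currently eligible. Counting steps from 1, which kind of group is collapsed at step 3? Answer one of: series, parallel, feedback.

The answer is parallel.

Reasoning:
(1) reduce the parallel group H1, H2
(2) apply the feedback formula to H3, H4
(3) reduce the parallel group [H3/(1+H3*H4)], H5
(4) cascade (H1+H2), ([H3/(1+H3*H4)]+H5)
Step 3: parallel.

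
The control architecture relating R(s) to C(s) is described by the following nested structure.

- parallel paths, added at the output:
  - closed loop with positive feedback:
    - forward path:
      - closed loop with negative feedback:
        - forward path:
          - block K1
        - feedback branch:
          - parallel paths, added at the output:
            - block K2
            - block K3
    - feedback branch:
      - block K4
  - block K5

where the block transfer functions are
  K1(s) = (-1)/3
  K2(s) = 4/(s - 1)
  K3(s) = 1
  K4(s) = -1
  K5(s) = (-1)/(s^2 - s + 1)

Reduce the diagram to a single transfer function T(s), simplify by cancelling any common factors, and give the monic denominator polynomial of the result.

Step 1. add K2, K3 (parallel) -> (s + 3)/(s - 1)
Step 2. feedback reduction of K1, (K2+K3) -> (1 - s)/(2*s - 6)
Step 3. feedback reduction of [K1/(1+K1*(K2+K3))], K4 -> (1 - s)/(s - 5)
Step 4. reduce the parallel group [[K1/(1+K1*(K2+K3))]/(1-[K1/(1+K1*(K2+K3))]*K4)], K5 -> (-s^3 + 2*s^2 - 3*s + 6)/(s^3 - 6*s^2 + 6*s - 5)
T(s) is the step-4 result (common factors already cancelled). Leading coefficient of the denominator: 1, so no rescaling is needed.

Final answer: s^3 - 6*s^2 + 6*s - 5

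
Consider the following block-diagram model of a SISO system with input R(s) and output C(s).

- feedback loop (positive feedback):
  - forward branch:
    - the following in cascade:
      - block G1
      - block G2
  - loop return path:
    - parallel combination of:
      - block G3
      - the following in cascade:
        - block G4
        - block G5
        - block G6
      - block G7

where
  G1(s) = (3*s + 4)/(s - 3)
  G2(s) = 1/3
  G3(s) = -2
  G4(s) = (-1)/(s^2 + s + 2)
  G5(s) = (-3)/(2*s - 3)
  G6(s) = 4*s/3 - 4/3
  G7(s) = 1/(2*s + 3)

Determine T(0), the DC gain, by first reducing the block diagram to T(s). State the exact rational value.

Step 1. cascade G1, G2: (3*s + 4)/(3*s - 9)
Step 2. series reduction of G4, G5, G6: (4*s - 4)/(2*s^3 - s^2 + s - 6)
Step 3. reduce the parallel group G3, (G4*G5*G6), G7: (-8*s^4 - 6*s^3 + 9*s^2 + 23*s + 18)/(4*s^4 + 4*s^3 - s^2 - 9*s - 18)
Step 4. feedback reduction of (G1*G2), (G3+(G4*G5*G6)+G7): (12*s^5 + 28*s^4 + 13*s^3 - 31*s^2 - 90*s - 72)/(36*s^5 + 26*s^4 - 42*s^3 - 123*s^2 - 119*s + 90)
That last expression is T(s); at s = 0 only the constant terms survive, so T(0) = -72/90 = -4/5.

Answer: -4/5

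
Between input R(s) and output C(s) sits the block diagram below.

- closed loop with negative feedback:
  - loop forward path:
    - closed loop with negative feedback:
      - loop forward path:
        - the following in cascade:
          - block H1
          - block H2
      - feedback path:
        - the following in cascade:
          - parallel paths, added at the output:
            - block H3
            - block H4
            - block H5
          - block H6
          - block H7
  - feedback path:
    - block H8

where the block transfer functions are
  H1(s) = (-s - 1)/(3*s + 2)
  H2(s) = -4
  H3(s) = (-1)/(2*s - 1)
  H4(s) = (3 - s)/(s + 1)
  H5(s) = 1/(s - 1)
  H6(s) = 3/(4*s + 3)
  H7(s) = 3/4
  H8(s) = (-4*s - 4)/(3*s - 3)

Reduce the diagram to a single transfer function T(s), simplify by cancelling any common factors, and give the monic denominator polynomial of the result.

Step 1: series reduction of H1, H2, giving (4*s + 4)/(3*s + 2)
Step 2: parallel reduction of H3, H4, H5, giving (-2*s^3 + 10*s^2 - 9*s + 3)/(2*s^3 - s^2 - 2*s + 1)
Step 3: multiply (H3+H4+H5), H6, H7 (series), giving (-18*s^3 + 90*s^2 - 81*s + 27)/(32*s^4 + 8*s^3 - 44*s^2 - 8*s + 12)
Step 4: feedback reduction of (H1*H2), ((H3+H4+H5)*H6*H7), giving (32*s^4 + 8*s^3 - 44*s^2 - 8*s + 12)/(24*s^4 - 20*s^3 + 63*s^2 - 82*s + 33)
Step 5: close the feedback loop around [(H1*H2)/(1+(H1*H2)*((H3+H4+H5)*H6*H7))], H8, giving (-96*s^4 - 24*s^3 + 132*s^2 + 24*s - 36)/(56*s^4 + 348*s^3 - 45*s^2 + 182*s - 147)
Step 5 gives the fully reduced T(s), with no common factor left to cancel. The denominator's leading coefficient is 56, so divide each of its coefficients by 56 to get the monic form.

Hence the answer: s^4 + 87*s^3/14 - 45*s^2/56 + 13*s/4 - 21/8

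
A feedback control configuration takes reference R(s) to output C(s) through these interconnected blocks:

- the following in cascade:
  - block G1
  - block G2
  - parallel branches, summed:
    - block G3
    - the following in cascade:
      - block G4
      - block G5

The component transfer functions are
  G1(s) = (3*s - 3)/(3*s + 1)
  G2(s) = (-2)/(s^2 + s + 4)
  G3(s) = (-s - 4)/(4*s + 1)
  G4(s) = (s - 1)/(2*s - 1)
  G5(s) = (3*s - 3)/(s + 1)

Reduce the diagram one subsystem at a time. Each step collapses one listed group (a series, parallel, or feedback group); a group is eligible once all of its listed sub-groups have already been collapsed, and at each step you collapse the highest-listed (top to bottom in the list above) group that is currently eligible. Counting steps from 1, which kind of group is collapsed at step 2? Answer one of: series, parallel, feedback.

1. reduce the series chain G4, G5
2. parallel reduction of G3, (G4*G5)
3. multiply G1, G2, (G3+(G4*G5)) (series)
Step 2: parallel.

Answer: parallel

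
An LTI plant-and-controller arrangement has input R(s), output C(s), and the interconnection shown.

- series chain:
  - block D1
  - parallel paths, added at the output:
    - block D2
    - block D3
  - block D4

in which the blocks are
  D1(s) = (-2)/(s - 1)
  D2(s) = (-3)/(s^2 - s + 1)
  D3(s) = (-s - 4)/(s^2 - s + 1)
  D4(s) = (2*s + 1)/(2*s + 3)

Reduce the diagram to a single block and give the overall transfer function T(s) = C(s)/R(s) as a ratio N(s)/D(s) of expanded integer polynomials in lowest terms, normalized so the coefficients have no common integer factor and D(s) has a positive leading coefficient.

The answer is (4*s^2 + 30*s + 14)/(2*s^4 - s^3 - 2*s^2 + 4*s - 3).

Reasoning:
(1) add D2, D3 (parallel); result (-s - 7)/(s^2 - s + 1)
(2) multiply D1, (D2+D3), D4 (series); the result is T(s) itself (integer coefficients, no common factor, positive leading denominator coefficient)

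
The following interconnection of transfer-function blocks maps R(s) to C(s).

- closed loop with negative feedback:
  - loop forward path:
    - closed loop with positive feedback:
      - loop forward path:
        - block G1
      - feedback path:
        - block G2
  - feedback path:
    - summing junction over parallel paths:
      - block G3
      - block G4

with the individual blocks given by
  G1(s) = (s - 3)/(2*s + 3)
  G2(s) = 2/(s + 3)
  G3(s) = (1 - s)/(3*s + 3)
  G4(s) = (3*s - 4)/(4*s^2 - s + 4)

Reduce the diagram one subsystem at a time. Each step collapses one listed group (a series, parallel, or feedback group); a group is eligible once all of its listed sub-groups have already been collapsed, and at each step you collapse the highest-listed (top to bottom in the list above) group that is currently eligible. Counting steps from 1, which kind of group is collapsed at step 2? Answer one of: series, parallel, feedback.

Step 1. close the feedback loop around G1, G2
Step 2. add G3, G4 (parallel)
Step 3. collapse the loop ([G1/(1-G1*G2)] forward, (G3+G4) return)
Step 2: parallel.

Answer: parallel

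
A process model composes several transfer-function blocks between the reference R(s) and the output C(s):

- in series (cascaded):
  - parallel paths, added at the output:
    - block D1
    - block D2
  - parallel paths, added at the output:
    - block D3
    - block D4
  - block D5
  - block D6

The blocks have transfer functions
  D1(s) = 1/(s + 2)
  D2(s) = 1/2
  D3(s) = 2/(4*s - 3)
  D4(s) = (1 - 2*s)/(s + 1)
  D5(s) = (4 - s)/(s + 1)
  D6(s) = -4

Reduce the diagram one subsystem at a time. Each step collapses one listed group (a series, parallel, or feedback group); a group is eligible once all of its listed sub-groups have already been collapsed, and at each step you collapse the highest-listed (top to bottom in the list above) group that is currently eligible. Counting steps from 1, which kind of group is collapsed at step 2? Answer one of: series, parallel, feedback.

Step 1. parallel reduction of D1, D2
Step 2. add D3, D4 (parallel)
Step 3. reduce the series chain (D1+D2), (D3+D4), D5, D6
At step 2 the group reduced is parallel.

Therefore the answer is parallel.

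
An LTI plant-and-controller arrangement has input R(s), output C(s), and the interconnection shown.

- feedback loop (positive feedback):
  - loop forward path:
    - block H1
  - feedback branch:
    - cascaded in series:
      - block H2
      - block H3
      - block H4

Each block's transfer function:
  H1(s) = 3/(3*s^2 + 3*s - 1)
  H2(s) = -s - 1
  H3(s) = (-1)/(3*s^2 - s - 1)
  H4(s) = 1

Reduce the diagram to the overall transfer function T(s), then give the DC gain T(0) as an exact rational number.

Reducing step by step:

(1) series reduction of H2, H3, H4, giving (s + 1)/(3*s^2 - s - 1)
(2) reduce the feedback loop with forward H1 and return (H2*H3*H4), giving (9*s^2 - 3*s - 3)/(9*s^4 + 6*s^3 - 9*s^2 - 5*s - 2)
The step-2 result is T(s). Setting s = 0: T(0) = -3/(-2) = 3/2.

Answer: 3/2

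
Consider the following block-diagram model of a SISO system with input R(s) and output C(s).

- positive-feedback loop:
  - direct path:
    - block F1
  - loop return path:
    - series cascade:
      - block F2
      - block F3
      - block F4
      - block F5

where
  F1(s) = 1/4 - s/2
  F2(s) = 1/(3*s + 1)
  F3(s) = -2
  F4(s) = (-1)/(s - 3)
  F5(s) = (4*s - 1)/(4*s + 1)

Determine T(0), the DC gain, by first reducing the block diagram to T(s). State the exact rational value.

Answer: 3/10

Working:
Step 1: multiply F2, F3, F4, F5 (series) gives (8*s - 2)/(12*s^3 - 29*s^2 - 20*s - 3)
Step 2: apply the feedback formula to F1, (F2*F3*F4*F5) gives (-24*s^4 + 70*s^3 + 11*s^2 - 14*s - 3)/(48*s^3 - 100*s^2 - 92*s - 10)
Evaluating the step-2 result (the overall T(s)) at s = 0 gives T(0) = -3/(-10) = 3/10.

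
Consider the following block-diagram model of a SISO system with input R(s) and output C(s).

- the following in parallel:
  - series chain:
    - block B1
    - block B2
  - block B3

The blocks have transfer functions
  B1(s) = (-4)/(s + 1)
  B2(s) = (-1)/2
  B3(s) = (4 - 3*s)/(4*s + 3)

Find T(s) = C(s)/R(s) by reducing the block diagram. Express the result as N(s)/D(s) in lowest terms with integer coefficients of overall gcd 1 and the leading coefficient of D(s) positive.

Step 1. series reduction of B1, B2 -> 2/(s + 1)
Step 2. add (B1*B2), B3 (parallel); the result is T(s) itself (integer coefficients, no common factor, positive leading denominator coefficient)

Final answer: (-3*s^2 + 9*s + 10)/(4*s^2 + 7*s + 3)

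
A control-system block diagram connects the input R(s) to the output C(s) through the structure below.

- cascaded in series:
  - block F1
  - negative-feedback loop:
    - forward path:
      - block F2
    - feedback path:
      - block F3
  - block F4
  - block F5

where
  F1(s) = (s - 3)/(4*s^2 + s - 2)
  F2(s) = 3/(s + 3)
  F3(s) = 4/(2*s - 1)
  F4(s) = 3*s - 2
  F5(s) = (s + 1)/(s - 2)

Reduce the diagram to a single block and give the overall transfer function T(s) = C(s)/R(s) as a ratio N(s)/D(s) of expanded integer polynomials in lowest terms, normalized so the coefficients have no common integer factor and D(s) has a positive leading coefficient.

Step 1. apply the feedback formula to F2, F3, giving (6*s - 3)/(2*s^2 + 5*s + 9)
Step 2. multiply F1, [F2/(1+F2*F3)], F4, F5 (series), giving the overall T(s)

Final answer: (18*s^4 - 57*s^3 - 6*s^2 + 51*s - 18)/(8*s^5 + 6*s^4 - 7*s^3 - 75*s^2 - 16*s + 36)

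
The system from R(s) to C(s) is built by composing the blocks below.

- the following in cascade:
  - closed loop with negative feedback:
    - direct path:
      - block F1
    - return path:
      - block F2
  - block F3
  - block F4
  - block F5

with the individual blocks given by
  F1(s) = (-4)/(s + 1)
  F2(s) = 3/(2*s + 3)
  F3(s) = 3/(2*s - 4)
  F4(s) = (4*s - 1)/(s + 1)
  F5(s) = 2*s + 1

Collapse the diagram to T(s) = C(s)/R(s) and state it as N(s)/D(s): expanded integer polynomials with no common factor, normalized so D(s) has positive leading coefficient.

Step 1: feedback reduction of F1, F2 -> (-8*s - 12)/(2*s^2 + 5*s - 9)
Step 2: multiply [F1/(1+F1*F2)], F3, F4, F5 (series), which is the overall transfer function T(s) = C(s)/R(s) in lowest terms

Therefore the answer is (-96*s^3 - 168*s^2 - 24*s + 18)/(2*s^4 + 3*s^3 - 18*s^2 - s + 18).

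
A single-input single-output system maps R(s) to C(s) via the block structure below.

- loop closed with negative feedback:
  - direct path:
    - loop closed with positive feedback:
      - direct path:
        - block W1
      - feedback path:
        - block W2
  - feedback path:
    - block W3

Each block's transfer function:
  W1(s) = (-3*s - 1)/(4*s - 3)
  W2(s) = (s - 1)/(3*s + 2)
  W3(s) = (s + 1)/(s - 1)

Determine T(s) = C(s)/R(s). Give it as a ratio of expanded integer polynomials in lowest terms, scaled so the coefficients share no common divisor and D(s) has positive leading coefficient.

1. close the feedback loop around W1, W2: (-9*s^2 - 9*s - 2)/(15*s^2 - 3*s - 7)
2. feedback reduction of [W1/(1-W1*W2)], W3; the result is T(s) itself (integer coefficients, no common factor, positive leading denominator coefficient)

Final answer: (-9*s^3 + 7*s + 2)/(6*s^3 - 36*s^2 - 15*s + 5)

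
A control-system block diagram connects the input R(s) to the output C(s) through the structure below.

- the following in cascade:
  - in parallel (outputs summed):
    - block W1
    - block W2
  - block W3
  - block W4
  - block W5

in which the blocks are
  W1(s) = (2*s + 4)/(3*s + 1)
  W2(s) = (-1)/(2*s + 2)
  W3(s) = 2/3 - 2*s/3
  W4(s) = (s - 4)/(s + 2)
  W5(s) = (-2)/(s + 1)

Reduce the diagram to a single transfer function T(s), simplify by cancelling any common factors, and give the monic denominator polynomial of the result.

Reducing step by step:

(1) parallel reduction of W1, W2, giving (4*s^2 + 9*s + 7)/(6*s^2 + 8*s + 2)
(2) series reduction of (W1+W2), W3, W4, W5, giving (8*s^4 - 22*s^3 - 44*s^2 + 2*s + 56)/(9*s^4 + 39*s^3 + 57*s^2 + 33*s + 6)
No further cancellation is possible in the step-2 result, so that is T(s). Its denominator becomes monic after dividing by the leading coefficient 9.

Answer: s^4 + 13*s^3/3 + 19*s^2/3 + 11*s/3 + 2/3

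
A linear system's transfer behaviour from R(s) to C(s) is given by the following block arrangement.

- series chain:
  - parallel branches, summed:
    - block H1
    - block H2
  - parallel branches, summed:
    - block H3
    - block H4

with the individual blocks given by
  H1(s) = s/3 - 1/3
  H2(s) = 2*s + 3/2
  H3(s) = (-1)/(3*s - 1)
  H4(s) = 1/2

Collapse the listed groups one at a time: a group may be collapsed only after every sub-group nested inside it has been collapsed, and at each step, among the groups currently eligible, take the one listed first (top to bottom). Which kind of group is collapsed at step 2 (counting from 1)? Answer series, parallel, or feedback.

1. parallel reduction of H1, H2
2. reduce the parallel group H3, H4
3. reduce the series chain (H1+H2), (H3+H4)
Step 2: parallel.

Therefore the answer is parallel.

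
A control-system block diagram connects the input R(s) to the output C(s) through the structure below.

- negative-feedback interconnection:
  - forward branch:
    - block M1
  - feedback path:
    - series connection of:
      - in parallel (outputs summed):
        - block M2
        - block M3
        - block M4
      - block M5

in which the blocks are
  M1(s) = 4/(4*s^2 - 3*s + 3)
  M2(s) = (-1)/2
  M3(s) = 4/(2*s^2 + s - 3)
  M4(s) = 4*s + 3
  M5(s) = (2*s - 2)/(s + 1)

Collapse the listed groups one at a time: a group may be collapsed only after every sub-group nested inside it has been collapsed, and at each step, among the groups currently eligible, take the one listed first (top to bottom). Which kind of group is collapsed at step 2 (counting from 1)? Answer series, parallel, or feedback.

Step 1 - combine M2, M3, M4 in parallel
Step 2 - combine (M2+M3+M4), M5 in series
Step 3 - close the feedback loop around M1, ((M2+M3+M4)*M5)
So the answer for step 2 is series.

Answer: series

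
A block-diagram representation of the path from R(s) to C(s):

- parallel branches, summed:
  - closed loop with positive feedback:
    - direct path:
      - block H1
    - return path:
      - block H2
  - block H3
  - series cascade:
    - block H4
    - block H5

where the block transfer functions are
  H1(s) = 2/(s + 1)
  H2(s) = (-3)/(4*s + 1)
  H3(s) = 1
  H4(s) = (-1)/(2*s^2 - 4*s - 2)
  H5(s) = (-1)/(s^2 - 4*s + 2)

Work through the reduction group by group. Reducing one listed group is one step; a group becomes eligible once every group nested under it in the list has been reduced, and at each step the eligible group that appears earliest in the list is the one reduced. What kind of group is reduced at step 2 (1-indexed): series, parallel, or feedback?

Answer: series

Working:
Step 1: feedback reduction of H1, H2
Step 2: cascade H4, H5
Step 3: sum the parallel branches [H1/(1-H1*H2)], H3, (H4*H5)
Step 2 collapses a series group.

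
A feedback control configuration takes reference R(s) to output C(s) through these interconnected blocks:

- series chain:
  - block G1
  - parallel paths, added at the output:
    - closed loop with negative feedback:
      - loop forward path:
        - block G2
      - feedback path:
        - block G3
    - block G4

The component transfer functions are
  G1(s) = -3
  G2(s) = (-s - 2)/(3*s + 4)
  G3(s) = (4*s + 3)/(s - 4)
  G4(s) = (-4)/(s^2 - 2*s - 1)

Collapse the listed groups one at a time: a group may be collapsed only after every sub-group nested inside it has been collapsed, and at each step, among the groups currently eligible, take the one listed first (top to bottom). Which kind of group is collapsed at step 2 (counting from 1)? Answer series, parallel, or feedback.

The answer is parallel.

Reasoning:
1. reduce the feedback loop with forward G2 and return G3
2. sum the parallel branches [G2/(1+G2*G3)], G4
3. series reduction of G1, ([G2/(1+G2*G3)]+G4)
Step 2: parallel.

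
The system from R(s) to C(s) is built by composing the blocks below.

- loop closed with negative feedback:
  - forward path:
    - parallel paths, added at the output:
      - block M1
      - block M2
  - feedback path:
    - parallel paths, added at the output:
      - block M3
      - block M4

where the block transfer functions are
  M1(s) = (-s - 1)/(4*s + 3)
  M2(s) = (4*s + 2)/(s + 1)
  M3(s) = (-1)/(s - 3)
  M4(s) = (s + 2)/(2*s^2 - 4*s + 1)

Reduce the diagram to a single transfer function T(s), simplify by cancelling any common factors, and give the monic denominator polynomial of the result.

Answer: s^5 - 41*s^4/8 + 15*s^3/8 - 7*s^2/8 - 93*s/8 - 11/2

Working:
1. reduce the parallel group M1, M2 -> (15*s^2 + 18*s + 5)/(4*s^2 + 7*s + 3)
2. reduce the parallel group M3, M4 -> (-s^2 + 3*s - 7)/(2*s^3 - 10*s^2 + 13*s - 3)
3. apply the feedback formula to (M1+M2), (M3+M4) -> (30*s^5 - 114*s^4 + 25*s^3 + 139*s^2 + 11*s - 15)/(8*s^5 - 41*s^4 + 15*s^3 - 7*s^2 - 93*s - 44)
The result of step 3 is T(s) in lowest terms. Its denominator has leading coefficient 8; dividing the denominator through by 8 makes it monic.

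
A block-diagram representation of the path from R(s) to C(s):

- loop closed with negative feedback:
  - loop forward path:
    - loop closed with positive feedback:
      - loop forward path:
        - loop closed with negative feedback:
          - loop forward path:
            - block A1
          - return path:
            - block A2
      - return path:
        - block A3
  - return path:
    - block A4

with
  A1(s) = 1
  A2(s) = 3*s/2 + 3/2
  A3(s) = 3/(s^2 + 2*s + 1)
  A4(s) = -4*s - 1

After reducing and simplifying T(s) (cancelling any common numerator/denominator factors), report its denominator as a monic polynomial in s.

First reduce the diagram to T(s).

(1) collapse the loop (A1 forward, A2 return): 2/(3*s + 5)
(2) collapse the loop ([A1/(1+A1*A2)] forward, A3 return): (2*s^2 + 4*s + 2)/(3*s^3 + 11*s^2 + 13*s - 1)
(3) feedback reduction of [[A1/(1+A1*A2)]/(1-[A1/(1+A1*A2)]*A3)], A4: (-2*s^2 - 4*s - 2)/(5*s^3 + 7*s^2 - s + 3)
The result of step 3 is T(s) in lowest terms. Its denominator has leading coefficient 5; dividing the denominator through by 5 makes it monic.

Answer: s^3 + 7*s^2/5 - s/5 + 3/5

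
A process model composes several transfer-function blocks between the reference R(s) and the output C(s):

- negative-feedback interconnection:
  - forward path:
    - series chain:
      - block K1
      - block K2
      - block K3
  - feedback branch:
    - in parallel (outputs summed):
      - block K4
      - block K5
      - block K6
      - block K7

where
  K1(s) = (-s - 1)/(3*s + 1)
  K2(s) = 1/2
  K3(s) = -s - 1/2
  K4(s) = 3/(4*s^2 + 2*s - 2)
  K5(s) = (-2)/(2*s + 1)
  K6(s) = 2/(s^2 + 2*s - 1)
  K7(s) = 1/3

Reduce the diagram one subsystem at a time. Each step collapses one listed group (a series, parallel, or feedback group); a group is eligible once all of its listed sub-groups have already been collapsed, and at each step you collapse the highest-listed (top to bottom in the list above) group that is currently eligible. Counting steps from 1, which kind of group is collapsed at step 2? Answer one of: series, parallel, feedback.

Step 1: series reduction of K1, K2, K3
Step 2: parallel reduction of K4, K5, K6, K7
Step 3: reduce the feedback loop with forward (K1*K2*K3) and return (K4+K5+K6+K7)
At step 2 the group reduced is parallel.

Final answer: parallel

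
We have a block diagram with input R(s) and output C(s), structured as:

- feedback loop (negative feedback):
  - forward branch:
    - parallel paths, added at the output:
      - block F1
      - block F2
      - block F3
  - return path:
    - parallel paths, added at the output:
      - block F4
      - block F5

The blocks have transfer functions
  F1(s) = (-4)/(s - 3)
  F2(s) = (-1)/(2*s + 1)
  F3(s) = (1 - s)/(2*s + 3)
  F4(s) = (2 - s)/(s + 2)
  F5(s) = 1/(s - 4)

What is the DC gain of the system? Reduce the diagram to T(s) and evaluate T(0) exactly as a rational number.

First reduce the diagram to T(s).

Step 1 - reduce the parallel group F1, F2, F3; result (-2*s^3 - 11*s^2 - 31*s - 6)/(4*s^3 - 4*s^2 - 21*s - 9)
Step 2 - add F4, F5 (parallel); result (-s^2 + 7*s - 6)/(s^2 - 2*s - 8)
Step 3 - close the feedback loop around (F1+F2+F3), (F4+F5); result (-2*s^5 - 7*s^4 + 7*s^3 + 144*s^2 + 260*s + 48)/(6*s^5 - 15*s^4 - 79*s^3 - 80*s^2 + 330*s + 108)
DC gain: substitute s = 0 into T(s) from step 3: T(0) = 48/108 = 4/9.

Answer: 4/9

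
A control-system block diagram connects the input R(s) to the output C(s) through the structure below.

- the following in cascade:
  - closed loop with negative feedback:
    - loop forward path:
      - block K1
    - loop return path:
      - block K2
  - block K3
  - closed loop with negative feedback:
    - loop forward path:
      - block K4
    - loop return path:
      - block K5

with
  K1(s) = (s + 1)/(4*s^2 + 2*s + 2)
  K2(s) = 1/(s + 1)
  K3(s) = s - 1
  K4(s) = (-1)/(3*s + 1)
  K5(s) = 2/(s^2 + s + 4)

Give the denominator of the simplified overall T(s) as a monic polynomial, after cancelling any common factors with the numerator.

The answer is s^5 + 11*s^4/6 + 23*s^3/4 + 23*s^2/6 + 43*s/12 + 1/2.

Reasoning:
Step 1: reduce the feedback loop with forward K1 and return K2: (s + 1)/(4*s^2 + 2*s + 3)
Step 2: apply the feedback formula to K4, K5: (-s^2 - s - 4)/(3*s^3 + 4*s^2 + 13*s + 2)
Step 3: cascade [K1/(1+K1*K2)], K3, [K4/(1+K4*K5)]: (-s^4 - s^3 - 3*s^2 + s + 4)/(12*s^5 + 22*s^4 + 69*s^3 + 46*s^2 + 43*s + 6)
No further cancellation is possible in the step-3 result, so that is T(s). Its denominator becomes monic after dividing by the leading coefficient 12.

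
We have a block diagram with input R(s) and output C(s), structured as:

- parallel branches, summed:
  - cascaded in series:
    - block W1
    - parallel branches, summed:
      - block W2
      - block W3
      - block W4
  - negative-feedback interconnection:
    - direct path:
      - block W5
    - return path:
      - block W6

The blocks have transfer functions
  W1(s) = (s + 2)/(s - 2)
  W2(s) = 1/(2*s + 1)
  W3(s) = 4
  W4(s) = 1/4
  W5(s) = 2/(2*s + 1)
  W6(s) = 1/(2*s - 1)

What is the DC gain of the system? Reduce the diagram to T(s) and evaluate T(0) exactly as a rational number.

Reducing step by step:

Step 1: combine W2, W3, W4 in parallel -> (34*s + 21)/(8*s + 4)
Step 2: series reduction of W1, (W2+W3+W4) -> (34*s^2 + 89*s + 42)/(8*s^2 - 12*s - 8)
Step 3: feedback reduction of W5, W6 -> (4*s - 2)/(4*s^2 + 1)
Step 4: parallel reduction of (W1*(W2+W3+W4)), [W5/(1+W5*W6)] -> (136*s^4 + 388*s^3 + 138*s^2 + 81*s + 58)/(32*s^4 - 48*s^3 - 24*s^2 - 12*s - 8)
The step-4 result is T(s). Setting s = 0: T(0) = 58/(-8) = -29/4.

Answer: -29/4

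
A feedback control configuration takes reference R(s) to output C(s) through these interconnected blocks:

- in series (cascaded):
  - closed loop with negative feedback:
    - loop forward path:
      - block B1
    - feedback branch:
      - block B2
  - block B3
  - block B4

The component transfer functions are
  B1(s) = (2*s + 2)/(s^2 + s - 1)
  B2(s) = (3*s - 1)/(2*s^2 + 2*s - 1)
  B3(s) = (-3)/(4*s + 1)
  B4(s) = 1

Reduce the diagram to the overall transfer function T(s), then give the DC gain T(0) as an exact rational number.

Answer: -6

Working:
Step 1 - reduce the feedback loop with forward B1 and return B2: (4*s^3 + 8*s^2 + 2*s - 2)/(2*s^4 + 4*s^3 + 5*s^2 + s - 1)
Step 2 - cascade [B1/(1+B1*B2)], B3, B4: (-12*s^3 - 24*s^2 - 6*s + 6)/(8*s^5 + 18*s^4 + 24*s^3 + 9*s^2 - 3*s - 1)
DC gain: substitute s = 0 into T(s) from step 2: T(0) = 6/(-1) = -6.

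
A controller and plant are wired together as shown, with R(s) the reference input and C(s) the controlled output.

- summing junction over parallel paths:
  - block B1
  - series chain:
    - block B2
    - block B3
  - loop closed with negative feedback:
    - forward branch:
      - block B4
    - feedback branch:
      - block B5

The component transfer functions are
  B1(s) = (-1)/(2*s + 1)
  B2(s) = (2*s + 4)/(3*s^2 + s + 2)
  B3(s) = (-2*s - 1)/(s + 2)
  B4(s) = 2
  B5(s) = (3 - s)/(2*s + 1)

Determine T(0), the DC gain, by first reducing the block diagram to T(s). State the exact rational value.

Answer: -12/7

Working:
[1] combine B2, B3 in series, giving (-4*s - 2)/(3*s^2 + s + 2)
[2] apply the feedback formula to B4, B5, giving 4*s/7 + 2/7
[3] reduce the parallel group B1, (B2*B3), [B4/(1+B4*B5)], giving (24*s^4 + 32*s^3 - 47*s^2 - 45*s - 24)/(42*s^3 + 35*s^2 + 35*s + 14)
The step-3 result is T(s). Setting s = 0: T(0) = -24/14 = -12/7.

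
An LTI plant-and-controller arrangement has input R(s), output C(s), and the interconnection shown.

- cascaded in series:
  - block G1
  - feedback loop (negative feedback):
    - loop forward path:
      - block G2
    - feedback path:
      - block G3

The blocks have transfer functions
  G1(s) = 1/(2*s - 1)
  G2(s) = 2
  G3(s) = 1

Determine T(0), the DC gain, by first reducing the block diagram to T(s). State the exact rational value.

Answer: -2/3

Working:
[1] collapse the loop (G2 forward, G3 return) -> 2/3
[2] series reduction of G1, [G2/(1+G2*G3)] -> 2/(6*s - 3)
DC gain: substitute s = 0 into T(s) from step 2: T(0) = 2/(-3) = -2/3.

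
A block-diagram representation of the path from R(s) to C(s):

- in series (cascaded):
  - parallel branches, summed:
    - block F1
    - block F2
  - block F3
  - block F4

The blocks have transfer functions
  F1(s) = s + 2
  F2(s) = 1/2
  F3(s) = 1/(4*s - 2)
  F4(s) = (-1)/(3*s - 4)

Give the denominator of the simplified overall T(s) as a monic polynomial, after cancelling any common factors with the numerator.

Step 1: add F1, F2 (parallel) -> s + 5/2
Step 2: reduce the series chain (F1+F2), F3, F4 -> (-2*s - 5)/(24*s^2 - 44*s + 16)
No further cancellation is possible in the step-2 result, so that is T(s). Its denominator becomes monic after dividing by the leading coefficient 24.

Final answer: s^2 - 11*s/6 + 2/3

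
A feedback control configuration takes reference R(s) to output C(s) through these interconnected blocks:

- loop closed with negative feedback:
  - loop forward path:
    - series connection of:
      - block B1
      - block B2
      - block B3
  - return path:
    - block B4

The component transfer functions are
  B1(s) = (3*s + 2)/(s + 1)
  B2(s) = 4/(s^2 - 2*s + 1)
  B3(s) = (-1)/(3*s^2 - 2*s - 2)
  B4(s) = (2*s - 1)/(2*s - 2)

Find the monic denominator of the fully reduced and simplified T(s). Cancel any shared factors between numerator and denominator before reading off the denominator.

Step 1: combine B1, B2, B3 in series; result (-12*s - 8)/(3*s^5 - 5*s^4 - 3*s^3 + 7*s^2 - 2)
Step 2: reduce the feedback loop with forward (B1*B2*B3) and return B4; result (-12*s^2 + 4*s + 8)/(3*s^6 - 8*s^5 + 2*s^4 + 10*s^3 - 19*s^2 - 4*s + 6)
The result of step 2 is T(s) in lowest terms. Its denominator has leading coefficient 3; dividing the denominator through by 3 makes it monic.

Hence the answer: s^6 - 8*s^5/3 + 2*s^4/3 + 10*s^3/3 - 19*s^2/3 - 4*s/3 + 2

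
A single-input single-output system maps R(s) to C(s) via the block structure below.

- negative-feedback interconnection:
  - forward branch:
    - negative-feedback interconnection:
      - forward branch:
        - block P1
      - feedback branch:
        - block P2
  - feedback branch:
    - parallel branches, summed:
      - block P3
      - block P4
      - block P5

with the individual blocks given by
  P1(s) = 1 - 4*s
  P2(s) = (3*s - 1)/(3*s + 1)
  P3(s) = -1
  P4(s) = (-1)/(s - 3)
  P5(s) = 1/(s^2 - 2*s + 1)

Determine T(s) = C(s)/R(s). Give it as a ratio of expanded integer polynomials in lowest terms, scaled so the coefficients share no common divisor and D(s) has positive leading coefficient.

The answer is (-12*s^5 + 59*s^4 - 78*s^3 + 24*s^2 + 10*s - 3)/(23*s^4 - 91*s^3 + 126*s^2 - 33*s - 1).

Reasoning:
Step 1 - apply the feedback formula to P1, P2 gives (12*s^2 + s - 1)/(12*s^2 - 10*s)
Step 2 - parallel reduction of P3, P4, P5 gives (-s^3 + 4*s^2 - 4*s - 1)/(s^3 - 5*s^2 + 7*s - 3)
Step 3 - apply the feedback formula to [P1/(1+P1*P2)], (P3+P4+P5) - this is the overall T(s), already in the required normalized form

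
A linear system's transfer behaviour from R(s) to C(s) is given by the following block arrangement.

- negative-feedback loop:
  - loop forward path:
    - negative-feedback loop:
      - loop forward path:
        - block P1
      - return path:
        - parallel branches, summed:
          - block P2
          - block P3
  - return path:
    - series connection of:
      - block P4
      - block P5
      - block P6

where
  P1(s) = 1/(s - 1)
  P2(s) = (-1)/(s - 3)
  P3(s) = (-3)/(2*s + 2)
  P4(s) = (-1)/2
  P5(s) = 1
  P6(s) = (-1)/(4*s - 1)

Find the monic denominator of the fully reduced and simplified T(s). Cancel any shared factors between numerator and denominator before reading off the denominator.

Step 1: combine P2, P3 in parallel gives (7 - 5*s)/(2*s^2 - 4*s - 6)
Step 2: close the feedback loop around P1, (P2+P3) gives (2*s^2 - 4*s - 6)/(2*s^3 - 6*s^2 - 7*s + 13)
Step 3: series reduction of P4, P5, P6 gives 1/(8*s - 2)
Step 4: apply the feedback formula to [P1/(1+P1*(P2+P3))], (P4*P5*P6) gives (8*s^3 - 18*s^2 - 20*s + 6)/(8*s^4 - 26*s^3 - 21*s^2 + 57*s - 16)
The result of step 4 is T(s) in lowest terms. Its denominator has leading coefficient 8; dividing the denominator through by 8 makes it monic.

Final answer: s^4 - 13*s^3/4 - 21*s^2/8 + 57*s/8 - 2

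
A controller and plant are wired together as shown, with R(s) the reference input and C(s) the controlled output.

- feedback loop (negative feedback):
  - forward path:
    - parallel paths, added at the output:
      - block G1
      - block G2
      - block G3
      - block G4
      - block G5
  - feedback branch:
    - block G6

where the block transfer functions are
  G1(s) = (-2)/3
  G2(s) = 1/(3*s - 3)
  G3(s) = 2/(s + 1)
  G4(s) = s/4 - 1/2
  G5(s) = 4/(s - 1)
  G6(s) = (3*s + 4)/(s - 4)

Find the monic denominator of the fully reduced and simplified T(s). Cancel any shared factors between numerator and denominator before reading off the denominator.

Answer: s^4 - 2*s^3 + 115*s^2/9 + 406*s/9 + 24

Working:
Step 1: sum the parallel branches G1, G2, G3, G4, G5; result (3*s^3 - 14*s^2 + 73*s + 42)/(12*s^2 - 12)
Step 2: close the feedback loop around (G1+G2+G3+G4+G5), G6; result (3*s^4 - 26*s^3 + 129*s^2 - 250*s - 168)/(9*s^4 - 18*s^3 + 115*s^2 + 406*s + 216)
That last expression is T(s), already simplified. Scaling its denominator by 1/9 (the reciprocal of the leading coefficient) yields the monic denominator.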